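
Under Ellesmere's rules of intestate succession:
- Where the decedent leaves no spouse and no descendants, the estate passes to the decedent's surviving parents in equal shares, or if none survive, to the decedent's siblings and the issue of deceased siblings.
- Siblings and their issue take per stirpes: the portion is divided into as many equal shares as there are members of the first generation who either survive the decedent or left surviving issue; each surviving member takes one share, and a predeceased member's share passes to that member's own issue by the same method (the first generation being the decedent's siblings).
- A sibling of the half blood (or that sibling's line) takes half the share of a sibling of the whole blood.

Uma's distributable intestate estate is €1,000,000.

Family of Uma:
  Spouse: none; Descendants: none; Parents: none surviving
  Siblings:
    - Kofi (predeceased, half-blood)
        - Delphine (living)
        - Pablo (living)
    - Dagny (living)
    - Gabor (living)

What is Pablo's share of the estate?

Pablo receives €100,000.

The entire €1,000,000 passes to the siblings and their issue.
Counting each half-blood sibling's line as half a unit, there are 5/2 units in €1,000,000, so one unit is €400,000. Whole-blood lines (Dagny and Gabor) take €400,000 each; half-blood lines (Kofi) take €200,000 each.
Kofi's share (€200,000) is divided into 2 shares of €100,000: Delphine and Pablo each take €100,000.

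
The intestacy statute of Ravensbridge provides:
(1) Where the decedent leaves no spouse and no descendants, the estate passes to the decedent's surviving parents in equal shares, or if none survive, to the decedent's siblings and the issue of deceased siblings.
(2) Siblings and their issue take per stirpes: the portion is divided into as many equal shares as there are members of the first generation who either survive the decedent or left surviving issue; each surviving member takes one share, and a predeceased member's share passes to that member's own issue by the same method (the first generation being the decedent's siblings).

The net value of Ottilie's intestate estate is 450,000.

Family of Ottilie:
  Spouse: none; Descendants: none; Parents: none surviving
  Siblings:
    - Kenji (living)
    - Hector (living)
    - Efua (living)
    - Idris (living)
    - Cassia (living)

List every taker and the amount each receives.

The entire 450,000 passes to the siblings and their issue.
That amount (450,000) is divided into 5 shares of 90,000: Kenji, Hector, Efua, Idris, and Cassia each take 90,000.

Kenji: 90,000; Hector: 90,000; Efua: 90,000; Idris: 90,000; Cassia: 90,000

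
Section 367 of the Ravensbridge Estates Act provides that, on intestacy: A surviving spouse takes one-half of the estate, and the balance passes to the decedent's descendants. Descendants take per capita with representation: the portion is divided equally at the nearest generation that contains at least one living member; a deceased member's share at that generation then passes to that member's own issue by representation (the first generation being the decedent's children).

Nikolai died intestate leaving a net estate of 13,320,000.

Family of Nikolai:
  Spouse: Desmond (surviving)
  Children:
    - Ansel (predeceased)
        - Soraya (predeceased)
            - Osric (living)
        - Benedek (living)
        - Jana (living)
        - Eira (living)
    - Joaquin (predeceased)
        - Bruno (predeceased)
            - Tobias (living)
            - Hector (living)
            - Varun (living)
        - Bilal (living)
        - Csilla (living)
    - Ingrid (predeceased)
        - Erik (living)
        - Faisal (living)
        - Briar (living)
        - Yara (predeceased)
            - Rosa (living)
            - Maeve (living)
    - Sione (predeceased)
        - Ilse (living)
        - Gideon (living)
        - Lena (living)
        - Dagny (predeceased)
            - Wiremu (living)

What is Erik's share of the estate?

Desmond takes one-half of 13,320,000 = 6,660,000. The remaining 6,660,000 passes to the descendants.
No child survives, so the initial division is made at the grandchildren's generation.
The descendants' portion (6,660,000) is divided into 15 shares of 444,000: Benedek, Jana, Eira, Bilal, Csilla, Erik, Faisal, Briar, Ilse, Gideon, and Lena each take 444,000; Soraya's 444,000 share passes to Soraya's issue; Bruno's 444,000 share passes to Bruno's issue; Yara's 444,000 share passes to Yara's issue; Dagny's 444,000 share passes to Dagny's issue.
Soraya's share (444,000) passes entirely to Osric.
Bruno's share (444,000) is divided into 3 shares of 148,000: Tobias, Hector, and Varun each take 148,000.
Yara's share (444,000) is divided into 2 shares of 222,000: Rosa and Maeve each take 222,000.
Dagny's share (444,000) passes entirely to Wiremu.

Erik receives 444,000.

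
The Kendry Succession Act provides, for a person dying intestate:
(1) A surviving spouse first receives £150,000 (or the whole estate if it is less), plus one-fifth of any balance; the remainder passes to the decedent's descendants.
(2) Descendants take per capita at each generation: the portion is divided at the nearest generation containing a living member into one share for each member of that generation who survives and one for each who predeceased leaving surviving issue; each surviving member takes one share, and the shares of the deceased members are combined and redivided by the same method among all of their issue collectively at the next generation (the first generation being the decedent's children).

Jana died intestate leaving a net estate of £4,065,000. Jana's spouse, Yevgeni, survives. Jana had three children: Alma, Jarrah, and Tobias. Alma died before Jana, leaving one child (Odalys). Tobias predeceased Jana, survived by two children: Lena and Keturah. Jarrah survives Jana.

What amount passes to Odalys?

Odalys receives £696,000.

Yevgeni first takes £150,000, leaving a balance of £3,915,000. Yevgeni then takes one-fifth of the balance (£783,000), for a total of £933,000. The remaining £3,132,000 passes to the descendants.
The descendants' portion (£3,132,000) is divided at the children's generation into 3 shares of £1,044,000. Jarrah takes £1,044,000. The 2 shares of the deceased (Alma and Tobias) are combined into a pool of £2,088,000.
That pool (£2,088,000) is divided at the grandchildren's generation equally among Odalys, Lena, and Keturah: £696,000 each.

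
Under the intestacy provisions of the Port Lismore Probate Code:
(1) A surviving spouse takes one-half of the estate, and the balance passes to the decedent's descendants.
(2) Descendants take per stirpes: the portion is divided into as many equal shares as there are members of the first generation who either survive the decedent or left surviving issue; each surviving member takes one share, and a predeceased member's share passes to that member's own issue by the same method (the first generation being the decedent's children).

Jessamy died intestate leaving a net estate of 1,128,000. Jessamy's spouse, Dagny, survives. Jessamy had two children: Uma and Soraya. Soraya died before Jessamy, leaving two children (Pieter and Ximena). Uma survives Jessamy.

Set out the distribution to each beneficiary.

Dagny takes one-half of 1,128,000 = 564,000. The remaining 564,000 passes to the descendants.
The descendants' portion (564,000) is divided into 2 shares of 282,000: Uma takes 282,000; Soraya's 282,000 share passes to Soraya's issue.
Soraya's share (282,000) is divided into 2 shares of 141,000: Pieter and Ximena each take 141,000.

Dagny: 564,000; Uma: 282,000; Pieter: 141,000; Ximena: 141,000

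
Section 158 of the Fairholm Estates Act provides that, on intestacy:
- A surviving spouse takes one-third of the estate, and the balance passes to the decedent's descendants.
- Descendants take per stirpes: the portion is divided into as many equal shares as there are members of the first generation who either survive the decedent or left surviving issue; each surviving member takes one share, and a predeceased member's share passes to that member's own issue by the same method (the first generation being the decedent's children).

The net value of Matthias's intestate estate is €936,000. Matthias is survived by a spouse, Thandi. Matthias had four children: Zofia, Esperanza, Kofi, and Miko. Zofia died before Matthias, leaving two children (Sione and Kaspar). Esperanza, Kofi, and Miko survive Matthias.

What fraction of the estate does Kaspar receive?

Thandi takes one-third of €936,000 = €312,000. The remaining €624,000 passes to the descendants.
The descendants' portion (€624,000) is divided into 4 shares of €156,000: Esperanza, Kofi, and Miko each take €156,000; Zofia's €156,000 share passes to Zofia's issue.
Zofia's share (€156,000) is divided into 2 shares of €78,000: Sione and Kaspar each take €78,000.

Kaspar receives 1/12 of the estate.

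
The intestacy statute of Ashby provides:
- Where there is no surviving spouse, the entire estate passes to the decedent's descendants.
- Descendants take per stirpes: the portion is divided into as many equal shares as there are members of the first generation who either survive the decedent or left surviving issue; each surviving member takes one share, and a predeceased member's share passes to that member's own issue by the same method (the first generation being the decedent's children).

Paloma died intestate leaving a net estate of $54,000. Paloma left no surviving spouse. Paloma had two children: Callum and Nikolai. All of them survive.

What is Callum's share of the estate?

Callum receives $27,000.

The entire $54,000 passes to the descendants.
That amount ($54,000) is divided into 2 shares of $27,000: Callum and Nikolai each take $27,000.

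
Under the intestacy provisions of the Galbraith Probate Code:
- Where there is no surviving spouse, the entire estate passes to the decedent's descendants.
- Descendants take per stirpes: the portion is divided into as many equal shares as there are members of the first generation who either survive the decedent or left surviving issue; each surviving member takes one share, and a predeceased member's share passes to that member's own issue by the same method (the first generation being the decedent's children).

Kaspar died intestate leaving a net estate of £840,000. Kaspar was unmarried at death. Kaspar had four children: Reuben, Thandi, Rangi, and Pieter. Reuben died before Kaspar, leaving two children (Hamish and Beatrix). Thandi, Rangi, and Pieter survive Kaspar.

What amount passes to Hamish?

The entire £840,000 passes to the descendants.
That amount (£840,000) is divided into 4 shares of £210,000: Thandi, Rangi, and Pieter each take £210,000; Reuben's £210,000 share passes to Reuben's issue.
Reuben's share (£210,000) is divided into 2 shares of £105,000: Hamish and Beatrix each take £105,000.

Hamish receives £105,000.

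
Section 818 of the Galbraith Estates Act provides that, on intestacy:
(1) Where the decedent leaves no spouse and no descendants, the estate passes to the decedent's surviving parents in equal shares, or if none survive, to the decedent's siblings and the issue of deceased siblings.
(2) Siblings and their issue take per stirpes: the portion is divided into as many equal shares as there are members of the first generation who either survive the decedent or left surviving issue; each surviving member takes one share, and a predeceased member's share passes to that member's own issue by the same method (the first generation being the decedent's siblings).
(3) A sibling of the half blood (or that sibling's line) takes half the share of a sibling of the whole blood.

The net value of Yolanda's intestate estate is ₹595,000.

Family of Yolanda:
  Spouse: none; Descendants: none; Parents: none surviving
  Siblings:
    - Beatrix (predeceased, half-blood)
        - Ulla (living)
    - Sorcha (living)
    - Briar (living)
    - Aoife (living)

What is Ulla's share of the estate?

The entire ₹595,000 passes to the siblings and their issue.
Counting each half-blood sibling's line as half a unit, there are 7/2 units in ₹595,000, so one unit is ₹170,000. Whole-blood lines (Sorcha, Briar, and Aoife) take ₹170,000 each; half-blood lines (Beatrix) take ₹85,000 each.
Beatrix's share (₹85,000) passes entirely to Ulla.

Ulla receives ₹85,000.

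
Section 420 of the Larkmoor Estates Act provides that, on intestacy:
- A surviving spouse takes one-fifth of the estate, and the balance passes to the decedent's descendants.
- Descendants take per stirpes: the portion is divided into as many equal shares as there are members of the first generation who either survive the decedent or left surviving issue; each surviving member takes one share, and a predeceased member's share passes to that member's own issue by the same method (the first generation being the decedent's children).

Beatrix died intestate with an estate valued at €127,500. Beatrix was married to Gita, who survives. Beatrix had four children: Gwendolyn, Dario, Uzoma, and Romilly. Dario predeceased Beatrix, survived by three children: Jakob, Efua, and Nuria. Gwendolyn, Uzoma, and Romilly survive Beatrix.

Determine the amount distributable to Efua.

Gita takes one-fifth of €127,500 = €25,500. The remaining €102,000 passes to the descendants.
The descendants' portion (€102,000) is divided into 4 shares of €25,500: Gwendolyn, Uzoma, and Romilly each take €25,500; Dario's €25,500 share passes to Dario's issue.
Dario's share (€25,500) is divided into 3 shares of €8,500: Jakob, Efua, and Nuria each take €8,500.

Efua receives €8,500.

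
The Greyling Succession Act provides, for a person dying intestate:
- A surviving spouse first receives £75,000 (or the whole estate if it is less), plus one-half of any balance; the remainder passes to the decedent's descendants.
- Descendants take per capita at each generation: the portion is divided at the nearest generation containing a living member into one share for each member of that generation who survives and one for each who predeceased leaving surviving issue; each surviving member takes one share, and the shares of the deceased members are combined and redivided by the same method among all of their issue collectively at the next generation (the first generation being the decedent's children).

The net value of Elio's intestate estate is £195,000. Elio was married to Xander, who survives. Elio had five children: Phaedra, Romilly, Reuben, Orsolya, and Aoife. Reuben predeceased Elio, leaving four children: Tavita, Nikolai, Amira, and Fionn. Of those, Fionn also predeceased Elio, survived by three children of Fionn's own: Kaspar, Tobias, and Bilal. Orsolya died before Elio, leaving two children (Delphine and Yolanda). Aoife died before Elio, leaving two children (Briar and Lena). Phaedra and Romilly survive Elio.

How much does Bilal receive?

Xander first takes £75,000, leaving a balance of £120,000. Xander then takes one-half of the balance (£60,000), for a total of £135,000. The remaining £60,000 passes to the descendants.
The descendants' portion (£60,000) is divided at the children's generation into 5 shares of £12,000. Phaedra and Romilly each take £12,000. The 3 shares of the deceased (Reuben, Orsolya, and Aoife) are combined into a pool of £36,000.
That pool (£36,000) is divided at the grandchildren's generation into 8 shares of £4,500. Tavita, Nikolai, Amira, Delphine, Yolanda, Briar, and Lena each take £4,500. The remaining share for the deceased Fionn (£4,500) is carried to the next generation.
That pool (£4,500) is divided at the great-grandchildren's generation equally among Kaspar, Tobias, and Bilal: £1,500 each.

Bilal receives £1,500.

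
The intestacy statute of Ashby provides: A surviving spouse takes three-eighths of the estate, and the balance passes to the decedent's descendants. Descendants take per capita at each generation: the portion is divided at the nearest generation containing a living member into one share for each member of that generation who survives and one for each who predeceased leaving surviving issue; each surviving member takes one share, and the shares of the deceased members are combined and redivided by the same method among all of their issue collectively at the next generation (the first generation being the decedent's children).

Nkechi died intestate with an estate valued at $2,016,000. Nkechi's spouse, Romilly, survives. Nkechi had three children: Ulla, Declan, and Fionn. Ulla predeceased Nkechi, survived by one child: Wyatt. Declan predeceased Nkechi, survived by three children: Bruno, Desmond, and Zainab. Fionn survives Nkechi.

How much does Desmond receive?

Romilly takes three-eighths of $2,016,000 = $756,000. The remaining $1,260,000 passes to the descendants.
The descendants' portion ($1,260,000) is divided at the children's generation into 3 shares of $420,000. Fionn takes $420,000. The 2 shares of the deceased (Ulla and Declan) are combined into a pool of $840,000.
That pool ($840,000) is divided at the grandchildren's generation equally among Wyatt, Bruno, Desmond, and Zainab: $210,000 each.

Desmond receives $210,000.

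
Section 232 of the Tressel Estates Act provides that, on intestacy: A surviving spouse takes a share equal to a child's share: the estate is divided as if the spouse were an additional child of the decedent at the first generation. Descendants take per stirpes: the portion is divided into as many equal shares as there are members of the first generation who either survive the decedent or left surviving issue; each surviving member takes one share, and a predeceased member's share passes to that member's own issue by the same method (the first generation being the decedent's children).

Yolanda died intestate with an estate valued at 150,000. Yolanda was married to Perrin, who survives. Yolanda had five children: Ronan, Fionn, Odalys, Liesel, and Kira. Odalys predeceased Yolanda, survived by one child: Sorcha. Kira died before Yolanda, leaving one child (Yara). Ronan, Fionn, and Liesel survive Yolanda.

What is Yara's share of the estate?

The spouse counts as an additional share at the children's level, so there are 6 primary shares of 25,000. Perrin takes one such share (25,000).
The children's combined portion (125,000) is divided into 5 shares of 25,000: Ronan, Fionn, and Liesel each take 25,000; Odalys's 25,000 share passes to Odalys's issue; Kira's 25,000 share passes to Kira's issue.
Odalys's share (25,000) passes entirely to Sorcha.
Kira's share (25,000) passes entirely to Yara.

Yara receives 25,000.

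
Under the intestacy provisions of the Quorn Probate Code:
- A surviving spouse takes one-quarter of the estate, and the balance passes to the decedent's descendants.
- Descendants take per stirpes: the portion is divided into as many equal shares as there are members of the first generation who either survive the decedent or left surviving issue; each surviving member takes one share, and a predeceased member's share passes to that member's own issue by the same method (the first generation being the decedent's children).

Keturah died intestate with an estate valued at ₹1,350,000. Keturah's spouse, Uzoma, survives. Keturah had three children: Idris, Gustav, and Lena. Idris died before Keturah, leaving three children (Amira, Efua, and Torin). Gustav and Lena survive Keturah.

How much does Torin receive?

Uzoma takes one-quarter of ₹1,350,000 = ₹337,500. The remaining ₹1,012,500 passes to the descendants.
The descendants' portion (₹1,012,500) is divided into 3 shares of ₹337,500: Gustav and Lena each take ₹337,500; Idris's ₹337,500 share passes to Idris's issue.
Idris's share (₹337,500) is divided into 3 shares of ₹112,500: Amira, Efua, and Torin each take ₹112,500.

Torin receives ₹112,500.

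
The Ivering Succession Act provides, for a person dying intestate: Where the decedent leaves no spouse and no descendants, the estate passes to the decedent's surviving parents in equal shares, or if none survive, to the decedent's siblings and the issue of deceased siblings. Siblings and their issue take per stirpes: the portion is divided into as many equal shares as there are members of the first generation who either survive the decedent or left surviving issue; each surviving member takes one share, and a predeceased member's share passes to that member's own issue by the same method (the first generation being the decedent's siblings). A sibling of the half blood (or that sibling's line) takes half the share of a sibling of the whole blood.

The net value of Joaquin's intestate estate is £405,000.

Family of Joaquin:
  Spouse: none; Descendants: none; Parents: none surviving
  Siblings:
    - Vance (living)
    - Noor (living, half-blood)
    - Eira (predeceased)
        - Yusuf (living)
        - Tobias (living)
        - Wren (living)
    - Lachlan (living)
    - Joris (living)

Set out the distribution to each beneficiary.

The entire £405,000 passes to the siblings and their issue.
Counting each half-blood sibling's line as half a unit, there are 9/2 units in £405,000, so one unit is £90,000. Whole-blood lines (Vance, Eira, Lachlan, and Joris) take £90,000 each; half-blood lines (Noor) take £45,000 each.
Eira's share (£90,000) is divided into 3 shares of £30,000: Yusuf, Tobias, and Wren each take £30,000.

Vance: £90,000; Noor: £45,000; Yusuf: £30,000; Tobias: £30,000; Wren: £30,000; Lachlan: £90,000; Joris: £90,000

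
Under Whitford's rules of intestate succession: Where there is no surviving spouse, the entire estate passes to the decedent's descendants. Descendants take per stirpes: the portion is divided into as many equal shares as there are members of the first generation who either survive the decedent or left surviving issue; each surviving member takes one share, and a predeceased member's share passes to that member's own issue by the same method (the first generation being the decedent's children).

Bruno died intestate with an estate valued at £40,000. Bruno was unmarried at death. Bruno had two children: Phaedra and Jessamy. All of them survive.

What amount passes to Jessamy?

The entire £40,000 passes to the descendants.
That amount (£40,000) is divided into 2 shares of £20,000: Phaedra and Jessamy each take £20,000.

Jessamy receives £20,000.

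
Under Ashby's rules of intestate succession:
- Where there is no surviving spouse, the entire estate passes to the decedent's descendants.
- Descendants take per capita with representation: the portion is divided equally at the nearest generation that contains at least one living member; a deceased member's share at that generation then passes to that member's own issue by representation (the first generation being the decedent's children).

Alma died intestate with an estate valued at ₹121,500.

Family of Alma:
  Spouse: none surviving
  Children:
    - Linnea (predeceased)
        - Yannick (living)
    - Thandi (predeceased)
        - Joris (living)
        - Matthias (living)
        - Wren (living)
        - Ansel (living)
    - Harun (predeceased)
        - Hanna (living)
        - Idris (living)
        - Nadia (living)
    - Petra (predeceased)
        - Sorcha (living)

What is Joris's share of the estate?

Joris receives ₹13,500.

The entire ₹121,500 passes to the descendants.
No child survives, so the initial division is made at the grandchildren's generation.
That amount (₹121,500) is divided into 9 shares of ₹13,500: Yannick, Joris, Matthias, Wren, Ansel, Hanna, Idris, Nadia, and Sorcha each take ₹13,500.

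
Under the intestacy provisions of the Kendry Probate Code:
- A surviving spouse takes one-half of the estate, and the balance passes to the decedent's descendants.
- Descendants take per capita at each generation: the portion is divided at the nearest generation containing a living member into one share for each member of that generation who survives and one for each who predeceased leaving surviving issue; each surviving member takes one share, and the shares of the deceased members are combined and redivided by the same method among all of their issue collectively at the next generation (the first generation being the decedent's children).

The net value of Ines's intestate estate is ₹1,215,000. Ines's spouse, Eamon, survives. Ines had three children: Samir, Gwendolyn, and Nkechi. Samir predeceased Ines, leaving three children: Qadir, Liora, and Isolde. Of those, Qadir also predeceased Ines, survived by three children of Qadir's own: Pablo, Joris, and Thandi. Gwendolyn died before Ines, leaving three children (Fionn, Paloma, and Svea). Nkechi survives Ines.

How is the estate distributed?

Eamon: ₹607,500; Pablo: ₹22,500; Joris: ₹22,500; Thandi: ₹22,500; Liora: ₹67,500; Isolde: ₹67,500; Fionn: ₹67,500; Paloma: ₹67,500; Svea: ₹67,500; Nkechi: ₹202,500

Eamon takes one-half of ₹1,215,000 = ₹607,500. The remaining ₹607,500 passes to the descendants.
The descendants' portion (₹607,500) is divided at the children's generation into 3 shares of ₹202,500. Nkechi takes ₹202,500. The 2 shares of the deceased (Samir and Gwendolyn) are combined into a pool of ₹405,000.
That pool (₹405,000) is divided at the grandchildren's generation into 6 shares of ₹67,500. Liora, Isolde, Fionn, Paloma, and Svea each take ₹67,500. The remaining share for the deceased Qadir (₹67,500) is carried to the next generation.
That pool (₹67,500) is divided at the great-grandchildren's generation equally among Pablo, Joris, and Thandi: ₹22,500 each.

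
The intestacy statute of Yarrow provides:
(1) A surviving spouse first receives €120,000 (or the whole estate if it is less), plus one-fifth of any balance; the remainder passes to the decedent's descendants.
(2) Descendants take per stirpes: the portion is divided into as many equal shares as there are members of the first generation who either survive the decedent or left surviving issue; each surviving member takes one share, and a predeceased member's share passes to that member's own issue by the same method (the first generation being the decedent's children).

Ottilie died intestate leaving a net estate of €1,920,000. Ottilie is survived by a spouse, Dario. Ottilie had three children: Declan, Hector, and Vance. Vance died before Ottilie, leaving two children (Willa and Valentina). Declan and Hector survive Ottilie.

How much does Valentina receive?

Valentina receives €240,000.

Dario first takes €120,000, leaving a balance of €1,800,000. Dario then takes one-fifth of the balance (€360,000), for a total of €480,000. The remaining €1,440,000 passes to the descendants.
The descendants' portion (€1,440,000) is divided into 3 shares of €480,000: Declan and Hector each take €480,000; Vance's €480,000 share passes to Vance's issue.
Vance's share (€480,000) is divided into 2 shares of €240,000: Willa and Valentina each take €240,000.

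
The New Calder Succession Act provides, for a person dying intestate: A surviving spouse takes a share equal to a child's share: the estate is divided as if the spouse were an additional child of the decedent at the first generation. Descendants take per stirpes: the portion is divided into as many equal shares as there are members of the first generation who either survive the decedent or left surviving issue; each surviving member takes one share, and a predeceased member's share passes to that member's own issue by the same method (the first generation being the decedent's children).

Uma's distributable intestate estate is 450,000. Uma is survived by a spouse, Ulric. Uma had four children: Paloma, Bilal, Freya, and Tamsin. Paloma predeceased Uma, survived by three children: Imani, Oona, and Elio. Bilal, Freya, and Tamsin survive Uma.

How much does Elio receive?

The spouse counts as an additional share at the children's level, so there are 5 primary shares of 90,000. Ulric takes one such share (90,000).
The children's combined portion (360,000) is divided into 4 shares of 90,000: Bilal, Freya, and Tamsin each take 90,000; Paloma's 90,000 share passes to Paloma's issue.
Paloma's share (90,000) is divided into 3 shares of 30,000: Imani, Oona, and Elio each take 30,000.

Elio receives 30,000.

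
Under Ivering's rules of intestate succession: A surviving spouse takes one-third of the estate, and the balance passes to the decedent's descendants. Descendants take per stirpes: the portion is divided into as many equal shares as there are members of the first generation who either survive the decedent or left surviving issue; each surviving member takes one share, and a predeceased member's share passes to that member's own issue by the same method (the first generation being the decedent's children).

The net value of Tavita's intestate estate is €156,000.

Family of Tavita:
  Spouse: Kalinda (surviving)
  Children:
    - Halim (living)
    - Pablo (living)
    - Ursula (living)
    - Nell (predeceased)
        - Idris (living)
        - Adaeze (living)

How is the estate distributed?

Kalinda: €52,000; Halim: €26,000; Pablo: €26,000; Ursula: €26,000; Idris: €13,000; Adaeze: €13,000

Kalinda takes one-third of €156,000 = €52,000. The remaining €104,000 passes to the descendants.
The descendants' portion (€104,000) is divided into 4 shares of €26,000: Halim, Pablo, and Ursula each take €26,000; Nell's €26,000 share passes to Nell's issue.
Nell's share (€26,000) is divided into 2 shares of €13,000: Idris and Adaeze each take €13,000.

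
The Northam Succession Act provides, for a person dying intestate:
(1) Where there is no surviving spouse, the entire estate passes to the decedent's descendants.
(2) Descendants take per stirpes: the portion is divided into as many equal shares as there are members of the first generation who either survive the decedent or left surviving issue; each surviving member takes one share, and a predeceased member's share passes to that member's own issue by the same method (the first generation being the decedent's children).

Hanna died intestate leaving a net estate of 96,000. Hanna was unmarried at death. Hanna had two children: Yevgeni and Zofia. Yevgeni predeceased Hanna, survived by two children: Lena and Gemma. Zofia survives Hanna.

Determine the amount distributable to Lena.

Lena receives 24,000.

The entire 96,000 passes to the descendants.
That amount (96,000) is divided into 2 shares of 48,000: Zofia takes 48,000; Yevgeni's 48,000 share passes to Yevgeni's issue.
Yevgeni's share (48,000) is divided into 2 shares of 24,000: Lena and Gemma each take 24,000.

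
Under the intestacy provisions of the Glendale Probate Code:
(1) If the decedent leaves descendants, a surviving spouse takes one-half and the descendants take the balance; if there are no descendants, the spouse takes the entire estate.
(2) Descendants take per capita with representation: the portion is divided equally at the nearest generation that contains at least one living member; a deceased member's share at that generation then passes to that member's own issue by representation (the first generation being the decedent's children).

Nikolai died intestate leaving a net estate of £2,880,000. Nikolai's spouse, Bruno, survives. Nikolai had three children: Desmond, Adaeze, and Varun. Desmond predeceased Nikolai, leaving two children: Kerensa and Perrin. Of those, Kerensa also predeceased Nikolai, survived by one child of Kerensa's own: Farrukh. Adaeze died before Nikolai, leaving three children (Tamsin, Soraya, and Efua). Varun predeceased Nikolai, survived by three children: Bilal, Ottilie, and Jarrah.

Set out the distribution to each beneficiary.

Bruno: £1,440,000; Farrukh: £180,000; Perrin: £180,000; Tamsin: £180,000; Soraya: £180,000; Efua: £180,000; Bilal: £180,000; Ottilie: £180,000; Jarrah: £180,000

Bruno takes one-half of £2,880,000 = £1,440,000. The remaining £1,440,000 passes to the descendants.
No child survives, so the initial division is made at the grandchildren's generation.
The descendants' portion (£1,440,000) is divided into 8 shares of £180,000: Perrin, Tamsin, Soraya, Efua, Bilal, Ottilie, and Jarrah each take £180,000; Kerensa's £180,000 share passes to Kerensa's issue.
Kerensa's share (£180,000) passes entirely to Farrukh.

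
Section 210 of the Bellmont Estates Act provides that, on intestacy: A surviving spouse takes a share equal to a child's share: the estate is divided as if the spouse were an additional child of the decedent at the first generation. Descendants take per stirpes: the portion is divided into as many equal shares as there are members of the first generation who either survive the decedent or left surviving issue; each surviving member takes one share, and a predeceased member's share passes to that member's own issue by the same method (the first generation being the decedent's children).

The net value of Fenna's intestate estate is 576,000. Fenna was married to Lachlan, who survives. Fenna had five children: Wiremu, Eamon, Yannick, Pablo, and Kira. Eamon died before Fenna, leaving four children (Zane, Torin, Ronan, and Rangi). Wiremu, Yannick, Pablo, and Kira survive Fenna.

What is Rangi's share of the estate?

The spouse counts as an additional share at the children's level, so there are 6 primary shares of 96,000. Lachlan takes one such share (96,000).
The children's combined portion (480,000) is divided into 5 shares of 96,000: Wiremu, Yannick, Pablo, and Kira each take 96,000; Eamon's 96,000 share passes to Eamon's issue.
Eamon's share (96,000) is divided into 4 shares of 24,000: Zane, Torin, Ronan, and Rangi each take 24,000.

Rangi receives 24,000.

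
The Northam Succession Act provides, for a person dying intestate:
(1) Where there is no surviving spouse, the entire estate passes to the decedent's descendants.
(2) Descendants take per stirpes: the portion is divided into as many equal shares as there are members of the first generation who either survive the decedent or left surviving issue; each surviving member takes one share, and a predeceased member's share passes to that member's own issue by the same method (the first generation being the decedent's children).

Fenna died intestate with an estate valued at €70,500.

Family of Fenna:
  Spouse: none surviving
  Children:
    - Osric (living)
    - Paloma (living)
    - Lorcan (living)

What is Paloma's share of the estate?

Paloma receives €23,500.

The entire €70,500 passes to the descendants.
That amount (€70,500) is divided into 3 shares of €23,500: Osric, Paloma, and Lorcan each take €23,500.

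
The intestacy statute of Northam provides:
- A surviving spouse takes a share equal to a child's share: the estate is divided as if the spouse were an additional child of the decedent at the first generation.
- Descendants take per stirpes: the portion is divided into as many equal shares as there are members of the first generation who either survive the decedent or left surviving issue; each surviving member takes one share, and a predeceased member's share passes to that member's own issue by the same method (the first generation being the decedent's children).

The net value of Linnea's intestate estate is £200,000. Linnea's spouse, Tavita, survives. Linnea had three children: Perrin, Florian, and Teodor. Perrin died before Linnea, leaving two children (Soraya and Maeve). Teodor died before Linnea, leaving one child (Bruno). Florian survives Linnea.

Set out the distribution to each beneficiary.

The spouse counts as an additional share at the children's level, so there are 4 primary shares of £50,000. Tavita takes one such share (£50,000).
The children's combined portion (£150,000) is divided into 3 shares of £50,000: Florian takes £50,000; Perrin's £50,000 share passes to Perrin's issue; Teodor's £50,000 share passes to Teodor's issue.
Perrin's share (£50,000) is divided into 2 shares of £25,000: Soraya and Maeve each take £25,000.
Teodor's share (£50,000) passes entirely to Bruno.

Tavita: £50,000; Soraya: £25,000; Maeve: £25,000; Florian: £50,000; Bruno: £50,000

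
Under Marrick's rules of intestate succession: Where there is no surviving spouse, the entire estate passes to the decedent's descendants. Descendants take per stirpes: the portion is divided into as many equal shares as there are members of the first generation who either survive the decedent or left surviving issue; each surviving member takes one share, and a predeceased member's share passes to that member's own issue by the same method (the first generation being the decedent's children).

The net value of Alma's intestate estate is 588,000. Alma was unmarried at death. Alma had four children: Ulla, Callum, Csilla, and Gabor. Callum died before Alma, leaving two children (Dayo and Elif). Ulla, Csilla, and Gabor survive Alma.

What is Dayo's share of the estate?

The entire 588,000 passes to the descendants.
That amount (588,000) is divided into 4 shares of 147,000: Ulla, Csilla, and Gabor each take 147,000; Callum's 147,000 share passes to Callum's issue.
Callum's share (147,000) is divided into 2 shares of 73,500: Dayo and Elif each take 73,500.

Dayo receives 73,500.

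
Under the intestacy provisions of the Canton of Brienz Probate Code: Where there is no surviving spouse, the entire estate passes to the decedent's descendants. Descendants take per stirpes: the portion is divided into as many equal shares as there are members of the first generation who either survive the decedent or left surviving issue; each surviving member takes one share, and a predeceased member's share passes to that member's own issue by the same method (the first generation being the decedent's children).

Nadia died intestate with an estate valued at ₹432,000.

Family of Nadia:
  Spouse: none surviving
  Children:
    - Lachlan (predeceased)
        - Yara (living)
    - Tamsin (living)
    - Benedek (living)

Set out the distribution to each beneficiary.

The entire ₹432,000 passes to the descendants.
That amount (₹432,000) is divided into 3 shares of ₹144,000: Tamsin and Benedek each take ₹144,000; Lachlan's ₹144,000 share passes to Lachlan's issue.
Lachlan's share (₹144,000) passes entirely to Yara.

Yara: ₹144,000; Tamsin: ₹144,000; Benedek: ₹144,000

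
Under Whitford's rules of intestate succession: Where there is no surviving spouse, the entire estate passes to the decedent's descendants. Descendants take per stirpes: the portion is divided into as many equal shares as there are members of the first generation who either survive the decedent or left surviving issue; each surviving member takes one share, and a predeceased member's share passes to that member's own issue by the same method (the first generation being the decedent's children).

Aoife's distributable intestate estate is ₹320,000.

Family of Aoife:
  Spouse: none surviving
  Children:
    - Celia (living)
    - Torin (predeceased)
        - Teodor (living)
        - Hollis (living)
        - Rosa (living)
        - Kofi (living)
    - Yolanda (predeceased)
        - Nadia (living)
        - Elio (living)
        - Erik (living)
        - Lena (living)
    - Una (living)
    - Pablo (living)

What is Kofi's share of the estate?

Kofi receives ₹16,000.

The entire ₹320,000 passes to the descendants.
That amount (₹320,000) is divided into 5 shares of ₹64,000: Celia, Una, and Pablo each take ₹64,000; Torin's ₹64,000 share passes to Torin's issue; Yolanda's ₹64,000 share passes to Yolanda's issue.
Torin's share (₹64,000) is divided into 4 shares of ₹16,000: Teodor, Hollis, Rosa, and Kofi each take ₹16,000.
Yolanda's share (₹64,000) is divided into 4 shares of ₹16,000: Nadia, Elio, Erik, and Lena each take ₹16,000.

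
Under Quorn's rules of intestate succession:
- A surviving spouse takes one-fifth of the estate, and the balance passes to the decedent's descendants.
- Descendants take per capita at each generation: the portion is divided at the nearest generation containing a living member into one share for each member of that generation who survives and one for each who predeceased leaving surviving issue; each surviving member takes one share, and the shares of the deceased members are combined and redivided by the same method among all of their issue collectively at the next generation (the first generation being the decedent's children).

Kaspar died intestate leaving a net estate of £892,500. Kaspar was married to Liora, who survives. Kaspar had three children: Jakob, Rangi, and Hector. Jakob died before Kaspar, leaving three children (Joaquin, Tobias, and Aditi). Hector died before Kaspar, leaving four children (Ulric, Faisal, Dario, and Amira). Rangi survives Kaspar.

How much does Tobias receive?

Tobias receives £68,000.

Liora takes one-fifth of £892,500 = £178,500. The remaining £714,000 passes to the descendants.
The descendants' portion (£714,000) is divided at the children's generation into 3 shares of £238,000. Rangi takes £238,000. The 2 shares of the deceased (Jakob and Hector) are combined into a pool of £476,000.
That pool (£476,000) is divided at the grandchildren's generation equally among Joaquin, Tobias, Aditi, Ulric, Faisal, Dario, and Amira: £68,000 each.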